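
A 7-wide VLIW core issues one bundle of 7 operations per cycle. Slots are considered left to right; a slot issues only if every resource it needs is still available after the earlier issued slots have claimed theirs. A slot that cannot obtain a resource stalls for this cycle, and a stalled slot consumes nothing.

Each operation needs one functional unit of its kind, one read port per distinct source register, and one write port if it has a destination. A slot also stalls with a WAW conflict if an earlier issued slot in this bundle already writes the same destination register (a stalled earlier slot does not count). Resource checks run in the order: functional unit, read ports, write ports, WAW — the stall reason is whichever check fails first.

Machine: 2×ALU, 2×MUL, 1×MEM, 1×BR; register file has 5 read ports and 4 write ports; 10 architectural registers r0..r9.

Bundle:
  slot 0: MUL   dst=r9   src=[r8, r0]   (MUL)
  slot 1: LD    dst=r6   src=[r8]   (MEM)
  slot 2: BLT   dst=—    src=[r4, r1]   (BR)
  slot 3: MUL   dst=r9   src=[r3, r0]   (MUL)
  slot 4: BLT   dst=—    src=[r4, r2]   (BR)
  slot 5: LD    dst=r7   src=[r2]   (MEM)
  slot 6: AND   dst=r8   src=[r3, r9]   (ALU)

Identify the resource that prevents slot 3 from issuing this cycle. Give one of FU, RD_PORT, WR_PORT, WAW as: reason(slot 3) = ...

reason(slot 3) = RD_PORT

#0 MUL src=r8,r0 dispatched  <A:2 Mu:1 Ld:1 B:1 rd:3 wr:3>
#1 MEM src=r8 dispatched  <A:2 Mu:1 Ld:0 B:1 rd:2 wr:2>
#2 BR src=r4,r1 dispatched  <A:2 Mu:1 Ld:0 B:0 rd:0 wr:2>
#3 MUL src=r3,r0 held:RD_PORT  <A:2 Mu:1 Ld:0 B:0 rd:0 wr:2>
#4 BR src=r4,r2 held:FU  <A:2 Mu:1 Ld:0 B:0 rd:0 wr:2>
#5 MEM src=r2 held:FU  <A:2 Mu:1 Ld:0 B:0 rd:0 wr:2>
#6 ALU src=r3,r9 held:RD_PORT  <A:2 Mu:1 Ld:0 B:0 rd:0 wr:2>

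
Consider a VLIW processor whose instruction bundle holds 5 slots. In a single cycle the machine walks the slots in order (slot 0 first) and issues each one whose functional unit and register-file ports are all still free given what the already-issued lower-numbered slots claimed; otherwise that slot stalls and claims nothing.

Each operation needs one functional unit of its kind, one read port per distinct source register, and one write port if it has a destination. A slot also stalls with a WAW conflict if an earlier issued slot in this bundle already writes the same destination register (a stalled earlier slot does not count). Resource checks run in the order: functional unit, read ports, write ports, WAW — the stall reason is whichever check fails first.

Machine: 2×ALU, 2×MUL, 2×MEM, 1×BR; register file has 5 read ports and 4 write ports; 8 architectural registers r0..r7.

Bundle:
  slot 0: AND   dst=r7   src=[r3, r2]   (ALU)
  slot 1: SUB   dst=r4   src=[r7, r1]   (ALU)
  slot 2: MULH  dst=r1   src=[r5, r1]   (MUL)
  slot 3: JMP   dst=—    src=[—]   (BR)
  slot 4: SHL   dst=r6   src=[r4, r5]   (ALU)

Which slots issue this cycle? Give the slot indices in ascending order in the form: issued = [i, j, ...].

[0] ALU needs rd=2 wr=1: ok; after: ALU=1 MUL=2 MEM=2 BR=1, R=3, W=3
[1] ALU needs rd=2 wr=1: ok; after: ALU=0 MUL=2 MEM=2 BR=1, R=1, W=2
[2] MUL needs rd=2 wr=1: RD_PORT; after: ALU=0 MUL=2 MEM=2 BR=1, R=1, W=2
[3] BR needs rd=0 wr=0: ok; after: ALU=0 MUL=2 MEM=2 BR=0, R=1, W=2
[4] ALU needs rd=2 wr=1: FU; after: ALU=0 MUL=2 MEM=2 BR=0, R=1, W=2

issued = [0, 1, 3]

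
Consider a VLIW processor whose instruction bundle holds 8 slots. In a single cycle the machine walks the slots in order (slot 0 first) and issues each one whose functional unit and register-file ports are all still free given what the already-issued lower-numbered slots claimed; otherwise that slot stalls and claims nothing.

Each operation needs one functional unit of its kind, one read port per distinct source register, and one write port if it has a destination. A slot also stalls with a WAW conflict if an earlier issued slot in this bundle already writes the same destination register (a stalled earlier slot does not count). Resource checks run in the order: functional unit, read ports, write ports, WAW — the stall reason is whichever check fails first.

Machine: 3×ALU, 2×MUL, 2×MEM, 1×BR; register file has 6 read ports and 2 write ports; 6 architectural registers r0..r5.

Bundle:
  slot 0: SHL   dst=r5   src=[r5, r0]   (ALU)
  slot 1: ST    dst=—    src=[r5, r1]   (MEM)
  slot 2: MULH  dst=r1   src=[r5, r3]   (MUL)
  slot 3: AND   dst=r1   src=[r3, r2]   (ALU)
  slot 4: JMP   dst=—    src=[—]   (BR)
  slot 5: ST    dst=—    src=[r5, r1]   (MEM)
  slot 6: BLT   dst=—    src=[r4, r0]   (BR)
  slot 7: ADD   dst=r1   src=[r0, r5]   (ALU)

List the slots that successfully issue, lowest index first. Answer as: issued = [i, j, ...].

issued = [0, 1, 2, 4]

  0. ALU→r5 ⇒ go  {2A/2Mu/2Ld/1B | 4r 1w}
  1. MEM ⇒ go  {2A/2Mu/1Ld/1B | 2r 1w}
  2. MUL→r1 ⇒ go  {2A/1Mu/1Ld/1B | 0r 0w}
  3. ALU→r1 ⇒ no(RD_PORT)  {2A/1Mu/1Ld/1B | 0r 0w}
  4. BR ⇒ go  {2A/1Mu/1Ld/0B | 0r 0w}
  5. MEM ⇒ no(RD_PORT)  {2A/1Mu/1Ld/0B | 0r 0w}
  6. BR ⇒ no(FU)  {2A/1Mu/1Ld/0B | 0r 0w}
  7. ALU→r1 ⇒ no(RD_PORT)  {2A/1Mu/1Ld/0B | 0r 0w}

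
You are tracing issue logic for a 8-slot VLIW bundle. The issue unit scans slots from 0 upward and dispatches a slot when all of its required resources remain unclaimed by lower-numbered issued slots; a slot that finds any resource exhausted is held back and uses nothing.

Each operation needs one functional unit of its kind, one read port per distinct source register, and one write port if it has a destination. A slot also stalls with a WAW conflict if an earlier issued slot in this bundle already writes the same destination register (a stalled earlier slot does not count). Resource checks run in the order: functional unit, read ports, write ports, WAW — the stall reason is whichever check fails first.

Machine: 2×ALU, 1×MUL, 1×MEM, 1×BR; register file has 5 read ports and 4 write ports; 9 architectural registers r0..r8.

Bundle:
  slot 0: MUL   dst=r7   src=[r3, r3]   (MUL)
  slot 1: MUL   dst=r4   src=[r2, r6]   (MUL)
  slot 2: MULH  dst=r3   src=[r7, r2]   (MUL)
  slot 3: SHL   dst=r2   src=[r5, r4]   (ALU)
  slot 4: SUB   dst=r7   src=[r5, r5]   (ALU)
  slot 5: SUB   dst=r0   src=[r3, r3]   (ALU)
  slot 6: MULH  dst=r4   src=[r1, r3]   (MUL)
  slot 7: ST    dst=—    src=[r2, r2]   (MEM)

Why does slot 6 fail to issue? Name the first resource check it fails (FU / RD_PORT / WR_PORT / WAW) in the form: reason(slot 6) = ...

  0. MUL→r7 ⇒ go  {2A/0Mu/1Ld/1B | 4r 3w}
  1. MUL→r4 ⇒ no(FU)  {2A/0Mu/1Ld/1B | 4r 3w}
  2. MUL→r3 ⇒ no(FU)  {2A/0Mu/1Ld/1B | 4r 3w}
  3. ALU→r2 ⇒ go  {1A/0Mu/1Ld/1B | 2r 2w}
  4. ALU→r7 ⇒ no(WAW)  {1A/0Mu/1Ld/1B | 2r 2w}
  5. ALU→r0 ⇒ go  {0A/0Mu/1Ld/1B | 1r 1w}
  6. MUL→r4 ⇒ no(FU)  {0A/0Mu/1Ld/1B | 1r 1w}
  7. MEM ⇒ go  {0A/0Mu/0Ld/1B | 0r 1w}

reason(slot 6) = FU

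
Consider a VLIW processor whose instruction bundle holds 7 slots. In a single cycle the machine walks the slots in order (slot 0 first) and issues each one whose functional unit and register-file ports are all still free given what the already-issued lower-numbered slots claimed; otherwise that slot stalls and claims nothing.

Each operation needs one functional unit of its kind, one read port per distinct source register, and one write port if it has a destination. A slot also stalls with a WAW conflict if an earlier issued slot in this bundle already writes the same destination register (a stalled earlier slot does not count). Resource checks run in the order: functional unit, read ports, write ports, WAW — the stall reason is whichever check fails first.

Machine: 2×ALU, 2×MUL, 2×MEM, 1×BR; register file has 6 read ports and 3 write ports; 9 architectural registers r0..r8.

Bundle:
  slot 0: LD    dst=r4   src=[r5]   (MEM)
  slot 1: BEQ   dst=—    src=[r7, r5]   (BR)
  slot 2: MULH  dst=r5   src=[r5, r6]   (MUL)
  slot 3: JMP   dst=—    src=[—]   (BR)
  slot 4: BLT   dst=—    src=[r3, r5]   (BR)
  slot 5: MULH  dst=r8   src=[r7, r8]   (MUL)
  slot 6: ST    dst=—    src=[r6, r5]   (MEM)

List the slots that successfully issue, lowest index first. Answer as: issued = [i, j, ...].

[0] MEM needs rd=1 wr=1: ok; after: ALU=2 MUL=2 MEM=1 BR=1, R=5, W=2
[1] BR needs rd=2 wr=0: ok; after: ALU=2 MUL=2 MEM=1 BR=0, R=3, W=2
[2] MUL needs rd=2 wr=1: ok; after: ALU=2 MUL=1 MEM=1 BR=0, R=1, W=1
[3] BR needs rd=0 wr=0: FU; after: ALU=2 MUL=1 MEM=1 BR=0, R=1, W=1
[4] BR needs rd=2 wr=0: FU; after: ALU=2 MUL=1 MEM=1 BR=0, R=1, W=1
[5] MUL needs rd=2 wr=1: RD_PORT; after: ALU=2 MUL=1 MEM=1 BR=0, R=1, W=1
[6] MEM needs rd=2 wr=0: RD_PORT; after: ALU=2 MUL=1 MEM=1 BR=0, R=1, W=1

issued = [0, 1, 2]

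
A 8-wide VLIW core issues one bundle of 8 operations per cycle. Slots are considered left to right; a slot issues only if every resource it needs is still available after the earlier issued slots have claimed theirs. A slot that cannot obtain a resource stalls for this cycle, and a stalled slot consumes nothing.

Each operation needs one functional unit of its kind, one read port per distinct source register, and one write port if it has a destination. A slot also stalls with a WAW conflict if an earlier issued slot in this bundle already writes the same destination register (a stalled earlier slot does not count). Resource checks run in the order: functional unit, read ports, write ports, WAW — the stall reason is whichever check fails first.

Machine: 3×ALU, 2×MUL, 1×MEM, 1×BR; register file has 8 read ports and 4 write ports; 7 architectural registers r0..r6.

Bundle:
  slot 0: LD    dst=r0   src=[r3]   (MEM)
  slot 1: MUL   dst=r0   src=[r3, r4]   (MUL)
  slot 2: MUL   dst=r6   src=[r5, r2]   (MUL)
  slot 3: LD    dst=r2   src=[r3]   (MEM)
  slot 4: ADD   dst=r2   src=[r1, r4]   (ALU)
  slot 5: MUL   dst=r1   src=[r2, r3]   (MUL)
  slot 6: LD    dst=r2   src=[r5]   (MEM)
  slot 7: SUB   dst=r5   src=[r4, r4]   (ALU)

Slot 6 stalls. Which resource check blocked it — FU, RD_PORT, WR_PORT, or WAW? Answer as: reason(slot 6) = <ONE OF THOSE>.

reason(slot 6) = FU

slot 0 (MEM): ISSUE — free A3,Mu2,Ld0,B1 rp7 wp3
slot 1 (MUL): stall WAW — free A3,Mu2,Ld0,B1 rp7 wp3
slot 2 (MUL): ISSUE — free A3,Mu1,Ld0,B1 rp5 wp2
slot 3 (MEM): stall FU — free A3,Mu1,Ld0,B1 rp5 wp2
slot 4 (ALU): ISSUE — free A2,Mu1,Ld0,B1 rp3 wp1
slot 5 (MUL): ISSUE — free A2,Mu0,Ld0,B1 rp1 wp0
slot 6 (MEM): stall FU — free A2,Mu0,Ld0,B1 rp1 wp0
slot 7 (ALU): stall WR_PORT — free A2,Mu0,Ld0,B1 rp1 wp0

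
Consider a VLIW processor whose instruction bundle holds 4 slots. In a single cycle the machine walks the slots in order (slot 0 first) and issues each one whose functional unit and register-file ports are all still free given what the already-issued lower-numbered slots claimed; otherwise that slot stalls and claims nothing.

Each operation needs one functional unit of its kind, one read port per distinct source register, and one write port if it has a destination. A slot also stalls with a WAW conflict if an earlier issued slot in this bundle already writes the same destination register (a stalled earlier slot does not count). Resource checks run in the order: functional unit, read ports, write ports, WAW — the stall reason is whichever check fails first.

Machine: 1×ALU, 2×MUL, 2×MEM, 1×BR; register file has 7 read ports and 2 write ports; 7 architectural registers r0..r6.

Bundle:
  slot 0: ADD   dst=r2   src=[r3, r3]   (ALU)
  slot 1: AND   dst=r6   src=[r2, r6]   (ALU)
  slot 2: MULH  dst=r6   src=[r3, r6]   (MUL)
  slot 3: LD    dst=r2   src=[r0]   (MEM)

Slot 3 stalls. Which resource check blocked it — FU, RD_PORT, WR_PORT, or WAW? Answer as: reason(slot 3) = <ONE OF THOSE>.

[0] ALU needs rd=1 wr=1: ok; after: ALU=0 MUL=2 MEM=2 BR=1, R=6, W=1
[1] ALU needs rd=2 wr=1: FU; after: ALU=0 MUL=2 MEM=2 BR=1, R=6, W=1
[2] MUL needs rd=2 wr=1: ok; after: ALU=0 MUL=1 MEM=2 BR=1, R=4, W=0
[3] MEM needs rd=1 wr=1: WR_PORT; after: ALU=0 MUL=1 MEM=2 BR=1, R=4, W=0

reason(slot 3) = WR_PORT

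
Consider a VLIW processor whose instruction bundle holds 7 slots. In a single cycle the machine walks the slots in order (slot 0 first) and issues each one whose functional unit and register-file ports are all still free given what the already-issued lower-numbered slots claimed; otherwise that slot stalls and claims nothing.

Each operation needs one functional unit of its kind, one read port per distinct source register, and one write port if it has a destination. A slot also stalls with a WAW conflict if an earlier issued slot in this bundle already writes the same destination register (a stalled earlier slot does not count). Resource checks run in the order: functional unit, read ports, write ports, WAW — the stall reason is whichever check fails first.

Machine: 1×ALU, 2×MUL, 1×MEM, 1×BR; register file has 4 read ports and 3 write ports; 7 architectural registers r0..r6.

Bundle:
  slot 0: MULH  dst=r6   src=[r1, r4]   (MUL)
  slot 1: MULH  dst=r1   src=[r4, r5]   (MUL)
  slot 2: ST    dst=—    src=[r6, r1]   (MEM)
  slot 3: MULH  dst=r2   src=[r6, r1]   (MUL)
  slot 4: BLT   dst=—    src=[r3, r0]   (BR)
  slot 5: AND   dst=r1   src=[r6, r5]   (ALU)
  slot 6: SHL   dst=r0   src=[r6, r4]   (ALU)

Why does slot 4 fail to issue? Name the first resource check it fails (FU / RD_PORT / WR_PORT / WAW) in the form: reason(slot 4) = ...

reason(slot 4) = RD_PORT

(0) want 1×MUL +2rd +1wr — yes → AL1|MU1|ME1|BR1|rd2|wr2
(1) want 1×MUL +2rd +1wr — yes → AL1|MU0|ME1|BR1|rd0|wr1
(2) want 1×MEM +2rd +0wr — RD_PORT → AL1|MU0|ME1|BR1|rd0|wr1
(3) want 1×MUL +2rd +1wr — FU → AL1|MU0|ME1|BR1|rd0|wr1
(4) want 1×BR +2rd +0wr — RD_PORT → AL1|MU0|ME1|BR1|rd0|wr1
(5) want 1×ALU +2rd +1wr — RD_PORT → AL1|MU0|ME1|BR1|rd0|wr1
(6) want 1×ALU +2rd +1wr — RD_PORT → AL1|MU0|ME1|BR1|rd0|wr1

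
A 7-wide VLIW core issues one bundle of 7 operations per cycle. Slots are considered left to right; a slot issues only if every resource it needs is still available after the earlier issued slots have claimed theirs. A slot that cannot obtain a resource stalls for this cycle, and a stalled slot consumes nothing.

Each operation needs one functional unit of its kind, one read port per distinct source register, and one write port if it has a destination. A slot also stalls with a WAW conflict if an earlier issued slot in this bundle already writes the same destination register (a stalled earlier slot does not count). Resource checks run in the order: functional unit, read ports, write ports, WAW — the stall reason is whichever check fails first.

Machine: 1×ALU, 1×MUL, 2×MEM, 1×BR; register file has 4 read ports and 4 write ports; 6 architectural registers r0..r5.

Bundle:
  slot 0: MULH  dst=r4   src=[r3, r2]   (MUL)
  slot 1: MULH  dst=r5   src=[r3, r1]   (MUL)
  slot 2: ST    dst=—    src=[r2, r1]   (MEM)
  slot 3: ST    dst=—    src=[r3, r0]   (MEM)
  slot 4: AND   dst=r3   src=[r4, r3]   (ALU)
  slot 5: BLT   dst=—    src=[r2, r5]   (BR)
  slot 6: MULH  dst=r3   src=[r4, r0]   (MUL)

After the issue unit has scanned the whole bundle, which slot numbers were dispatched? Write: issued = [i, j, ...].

slot 0 (MUL): ISSUE — free A1,Mu0,Ld2,B1 rp2 wp3
slot 1 (MUL): stall FU — free A1,Mu0,Ld2,B1 rp2 wp3
slot 2 (MEM): ISSUE — free A1,Mu0,Ld1,B1 rp0 wp3
slot 3 (MEM): stall RD_PORT — free A1,Mu0,Ld1,B1 rp0 wp3
slot 4 (ALU): stall RD_PORT — free A1,Mu0,Ld1,B1 rp0 wp3
slot 5 (BR): stall RD_PORT — free A1,Mu0,Ld1,B1 rp0 wp3
slot 6 (MUL): stall FU — free A1,Mu0,Ld1,B1 rp0 wp3

issued = [0, 2]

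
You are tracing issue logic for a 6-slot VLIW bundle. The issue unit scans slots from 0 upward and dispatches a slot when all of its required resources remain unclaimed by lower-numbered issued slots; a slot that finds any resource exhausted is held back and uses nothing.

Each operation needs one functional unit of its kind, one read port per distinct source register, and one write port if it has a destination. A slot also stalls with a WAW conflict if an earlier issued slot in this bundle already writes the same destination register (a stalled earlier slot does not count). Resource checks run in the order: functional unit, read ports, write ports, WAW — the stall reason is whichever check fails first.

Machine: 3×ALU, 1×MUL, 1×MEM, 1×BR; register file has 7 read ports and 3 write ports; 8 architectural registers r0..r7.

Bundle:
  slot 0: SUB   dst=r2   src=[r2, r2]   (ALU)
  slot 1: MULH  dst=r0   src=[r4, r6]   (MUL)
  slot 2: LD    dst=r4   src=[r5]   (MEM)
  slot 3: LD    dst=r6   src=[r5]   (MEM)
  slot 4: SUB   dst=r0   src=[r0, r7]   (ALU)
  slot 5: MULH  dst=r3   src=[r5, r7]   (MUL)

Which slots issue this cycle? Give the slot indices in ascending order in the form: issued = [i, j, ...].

issued = [0, 1, 2]

slot 0 (ALU): ISSUE — free A2,Mu1,Ld1,B1 rp6 wp2
slot 1 (MUL): ISSUE — free A2,Mu0,Ld1,B1 rp4 wp1
slot 2 (MEM): ISSUE — free A2,Mu0,Ld0,B1 rp3 wp0
slot 3 (MEM): stall FU — free A2,Mu0,Ld0,B1 rp3 wp0
slot 4 (ALU): stall WR_PORT — free A2,Mu0,Ld0,B1 rp3 wp0
slot 5 (MUL): stall FU — free A2,Mu0,Ld0,B1 rp3 wp0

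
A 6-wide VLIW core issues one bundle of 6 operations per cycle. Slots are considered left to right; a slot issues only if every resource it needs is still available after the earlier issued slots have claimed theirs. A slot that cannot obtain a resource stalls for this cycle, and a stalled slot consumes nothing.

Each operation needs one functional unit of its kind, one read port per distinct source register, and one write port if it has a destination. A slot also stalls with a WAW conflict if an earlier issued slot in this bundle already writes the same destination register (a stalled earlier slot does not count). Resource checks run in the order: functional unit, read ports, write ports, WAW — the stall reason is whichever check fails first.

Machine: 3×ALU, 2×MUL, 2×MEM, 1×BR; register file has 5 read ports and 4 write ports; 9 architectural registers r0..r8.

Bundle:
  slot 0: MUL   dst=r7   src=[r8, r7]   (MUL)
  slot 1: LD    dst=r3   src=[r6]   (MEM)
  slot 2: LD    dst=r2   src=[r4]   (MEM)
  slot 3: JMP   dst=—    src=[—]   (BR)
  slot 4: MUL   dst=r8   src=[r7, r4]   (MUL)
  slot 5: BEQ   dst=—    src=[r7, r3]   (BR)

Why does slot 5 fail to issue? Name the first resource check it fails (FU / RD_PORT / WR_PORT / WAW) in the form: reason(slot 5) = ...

reason(slot 5) = FU

  0. MUL→r7 ⇒ go  {3A/1Mu/2Ld/1B | 3r 3w}
  1. MEM→r3 ⇒ go  {3A/1Mu/1Ld/1B | 2r 2w}
  2. MEM→r2 ⇒ go  {3A/1Mu/0Ld/1B | 1r 1w}
  3. BR ⇒ go  {3A/1Mu/0Ld/0B | 1r 1w}
  4. MUL→r8 ⇒ no(RD_PORT)  {3A/1Mu/0Ld/0B | 1r 1w}
  5. BR ⇒ no(FU)  {3A/1Mu/0Ld/0B | 1r 1w}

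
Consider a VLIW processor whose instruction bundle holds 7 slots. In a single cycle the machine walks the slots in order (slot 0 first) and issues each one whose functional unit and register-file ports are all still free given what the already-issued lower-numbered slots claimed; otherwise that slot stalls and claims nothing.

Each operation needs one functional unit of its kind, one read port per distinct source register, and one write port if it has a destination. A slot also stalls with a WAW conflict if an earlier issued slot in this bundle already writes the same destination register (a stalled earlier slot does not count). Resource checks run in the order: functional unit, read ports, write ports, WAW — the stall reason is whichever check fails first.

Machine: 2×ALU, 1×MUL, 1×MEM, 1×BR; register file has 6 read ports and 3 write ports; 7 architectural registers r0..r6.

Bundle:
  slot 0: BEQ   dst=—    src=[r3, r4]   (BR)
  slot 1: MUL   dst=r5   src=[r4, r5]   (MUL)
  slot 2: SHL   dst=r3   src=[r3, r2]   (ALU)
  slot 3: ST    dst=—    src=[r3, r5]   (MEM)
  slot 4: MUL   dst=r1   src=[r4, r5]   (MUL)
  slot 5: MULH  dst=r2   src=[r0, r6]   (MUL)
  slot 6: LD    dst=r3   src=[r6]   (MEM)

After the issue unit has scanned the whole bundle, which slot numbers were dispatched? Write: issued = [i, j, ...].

[0] BR needs rd=2 wr=0: ok; after: ALU=2 MUL=1 MEM=1 BR=0, R=4, W=3
[1] MUL needs rd=2 wr=1: ok; after: ALU=2 MUL=0 MEM=1 BR=0, R=2, W=2
[2] ALU needs rd=2 wr=1: ok; after: ALU=1 MUL=0 MEM=1 BR=0, R=0, W=1
[3] MEM needs rd=2 wr=0: RD_PORT; after: ALU=1 MUL=0 MEM=1 BR=0, R=0, W=1
[4] MUL needs rd=2 wr=1: FU; after: ALU=1 MUL=0 MEM=1 BR=0, R=0, W=1
[5] MUL needs rd=2 wr=1: FU; after: ALU=1 MUL=0 MEM=1 BR=0, R=0, W=1
[6] MEM needs rd=1 wr=1: RD_PORT; after: ALU=1 MUL=0 MEM=1 BR=0, R=0, W=1

issued = [0, 1, 2]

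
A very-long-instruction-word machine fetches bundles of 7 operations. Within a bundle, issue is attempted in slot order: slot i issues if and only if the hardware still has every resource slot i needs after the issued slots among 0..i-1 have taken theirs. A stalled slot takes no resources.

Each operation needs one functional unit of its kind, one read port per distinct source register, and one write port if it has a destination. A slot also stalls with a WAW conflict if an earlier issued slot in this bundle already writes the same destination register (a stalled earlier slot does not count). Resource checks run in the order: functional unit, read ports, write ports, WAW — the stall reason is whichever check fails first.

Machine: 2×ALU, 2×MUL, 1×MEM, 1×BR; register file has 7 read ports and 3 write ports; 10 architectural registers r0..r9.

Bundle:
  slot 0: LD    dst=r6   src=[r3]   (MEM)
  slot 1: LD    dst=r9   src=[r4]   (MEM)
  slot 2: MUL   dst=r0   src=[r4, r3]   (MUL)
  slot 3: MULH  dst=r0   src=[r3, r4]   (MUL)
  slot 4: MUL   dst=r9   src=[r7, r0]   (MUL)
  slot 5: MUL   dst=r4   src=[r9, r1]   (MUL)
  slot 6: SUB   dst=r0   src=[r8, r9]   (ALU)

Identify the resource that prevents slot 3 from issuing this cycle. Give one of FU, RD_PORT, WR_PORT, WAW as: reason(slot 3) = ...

(0) want 1×MEM +1rd +1wr — yes → AL2|MU2|ME0|BR1|rd6|wr2
(1) want 1×MEM +1rd +1wr — FU → AL2|MU2|ME0|BR1|rd6|wr2
(2) want 1×MUL +2rd +1wr — yes → AL2|MU1|ME0|BR1|rd4|wr1
(3) want 1×MUL +2rd +1wr — WAW → AL2|MU1|ME0|BR1|rd4|wr1
(4) want 1×MUL +2rd +1wr — yes → AL2|MU0|ME0|BR1|rd2|wr0
(5) want 1×MUL +2rd +1wr — FU → AL2|MU0|ME0|BR1|rd2|wr0
(6) want 1×ALU +2rd +1wr — WR_PORT → AL2|MU0|ME0|BR1|rd2|wr0

reason(slot 3) = WAW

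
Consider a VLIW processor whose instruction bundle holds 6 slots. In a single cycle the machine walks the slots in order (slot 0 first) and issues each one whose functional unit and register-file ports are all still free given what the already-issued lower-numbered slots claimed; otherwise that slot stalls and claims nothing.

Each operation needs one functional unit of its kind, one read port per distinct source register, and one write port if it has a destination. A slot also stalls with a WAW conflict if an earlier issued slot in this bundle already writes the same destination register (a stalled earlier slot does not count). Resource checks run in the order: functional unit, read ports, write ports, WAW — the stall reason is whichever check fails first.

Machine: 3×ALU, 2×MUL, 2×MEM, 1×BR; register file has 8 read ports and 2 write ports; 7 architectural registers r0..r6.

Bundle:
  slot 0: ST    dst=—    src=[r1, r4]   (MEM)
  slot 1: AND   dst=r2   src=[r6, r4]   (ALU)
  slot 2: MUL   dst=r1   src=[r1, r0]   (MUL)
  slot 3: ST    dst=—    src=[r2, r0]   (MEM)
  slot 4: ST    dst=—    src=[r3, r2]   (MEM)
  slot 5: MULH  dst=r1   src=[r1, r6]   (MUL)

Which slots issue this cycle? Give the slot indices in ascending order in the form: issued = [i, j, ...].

slot 0 (MEM): ISSUE — free A3,Mu2,Ld1,B1 rp6 wp2
slot 1 (ALU): ISSUE — free A2,Mu2,Ld1,B1 rp4 wp1
slot 2 (MUL): ISSUE — free A2,Mu1,Ld1,B1 rp2 wp0
slot 3 (MEM): ISSUE — free A2,Mu1,Ld0,B1 rp0 wp0
slot 4 (MEM): stall FU — free A2,Mu1,Ld0,B1 rp0 wp0
slot 5 (MUL): stall RD_PORT — free A2,Mu1,Ld0,B1 rp0 wp0

issued = [0, 1, 2, 3]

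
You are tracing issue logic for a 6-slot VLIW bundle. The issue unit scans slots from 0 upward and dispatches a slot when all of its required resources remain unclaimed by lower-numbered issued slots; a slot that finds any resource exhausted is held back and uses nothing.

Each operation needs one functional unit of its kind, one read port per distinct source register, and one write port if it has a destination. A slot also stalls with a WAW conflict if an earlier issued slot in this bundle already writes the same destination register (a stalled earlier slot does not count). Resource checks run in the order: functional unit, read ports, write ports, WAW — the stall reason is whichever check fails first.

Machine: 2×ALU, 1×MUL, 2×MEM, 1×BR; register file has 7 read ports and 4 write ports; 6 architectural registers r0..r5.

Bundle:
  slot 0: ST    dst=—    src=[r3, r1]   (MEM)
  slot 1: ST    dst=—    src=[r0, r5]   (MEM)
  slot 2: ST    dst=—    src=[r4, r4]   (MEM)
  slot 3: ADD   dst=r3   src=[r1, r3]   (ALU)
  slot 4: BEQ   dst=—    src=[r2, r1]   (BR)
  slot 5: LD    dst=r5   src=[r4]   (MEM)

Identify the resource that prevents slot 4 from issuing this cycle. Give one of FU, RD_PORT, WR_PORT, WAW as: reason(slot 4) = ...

reason(slot 4) = RD_PORT

slot 0 (MEM): ISSUE — free A2,Mu1,Ld1,B1 rp5 wp4
slot 1 (MEM): ISSUE — free A2,Mu1,Ld0,B1 rp3 wp4
slot 2 (MEM): stall FU — free A2,Mu1,Ld0,B1 rp3 wp4
slot 3 (ALU): ISSUE — free A1,Mu1,Ld0,B1 rp1 wp3
slot 4 (BR): stall RD_PORT — free A1,Mu1,Ld0,B1 rp1 wp3
slot 5 (MEM): stall FU — free A1,Mu1,Ld0,B1 rp1 wp3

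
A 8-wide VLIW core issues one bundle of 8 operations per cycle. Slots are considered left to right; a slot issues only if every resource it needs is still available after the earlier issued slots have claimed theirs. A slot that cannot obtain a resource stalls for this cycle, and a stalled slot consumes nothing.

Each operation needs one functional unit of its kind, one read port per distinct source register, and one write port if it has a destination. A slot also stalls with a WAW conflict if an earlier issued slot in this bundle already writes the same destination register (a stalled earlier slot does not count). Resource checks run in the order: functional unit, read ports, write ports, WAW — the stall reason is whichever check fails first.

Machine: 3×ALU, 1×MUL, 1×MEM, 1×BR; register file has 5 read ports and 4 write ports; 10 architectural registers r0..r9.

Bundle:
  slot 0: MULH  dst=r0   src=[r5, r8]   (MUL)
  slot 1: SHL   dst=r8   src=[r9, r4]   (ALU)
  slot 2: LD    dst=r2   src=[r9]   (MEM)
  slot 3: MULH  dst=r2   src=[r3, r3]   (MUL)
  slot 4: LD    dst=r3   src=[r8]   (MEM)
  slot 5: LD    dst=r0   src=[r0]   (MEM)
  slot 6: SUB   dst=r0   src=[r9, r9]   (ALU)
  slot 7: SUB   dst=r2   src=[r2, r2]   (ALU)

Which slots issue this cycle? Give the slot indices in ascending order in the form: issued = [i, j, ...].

slot 0 (MUL): ISSUE — free A3,Mu0,Ld1,B1 rp3 wp3
slot 1 (ALU): ISSUE — free A2,Mu0,Ld1,B1 rp1 wp2
slot 2 (MEM): ISSUE — free A2,Mu0,Ld0,B1 rp0 wp1
slot 3 (MUL): stall FU — free A2,Mu0,Ld0,B1 rp0 wp1
slot 4 (MEM): stall FU — free A2,Mu0,Ld0,B1 rp0 wp1
slot 5 (MEM): stall FU — free A2,Mu0,Ld0,B1 rp0 wp1
slot 6 (ALU): stall RD_PORT — free A2,Mu0,Ld0,B1 rp0 wp1
slot 7 (ALU): stall RD_PORT — free A2,Mu0,Ld0,B1 rp0 wp1

issued = [0, 1, 2]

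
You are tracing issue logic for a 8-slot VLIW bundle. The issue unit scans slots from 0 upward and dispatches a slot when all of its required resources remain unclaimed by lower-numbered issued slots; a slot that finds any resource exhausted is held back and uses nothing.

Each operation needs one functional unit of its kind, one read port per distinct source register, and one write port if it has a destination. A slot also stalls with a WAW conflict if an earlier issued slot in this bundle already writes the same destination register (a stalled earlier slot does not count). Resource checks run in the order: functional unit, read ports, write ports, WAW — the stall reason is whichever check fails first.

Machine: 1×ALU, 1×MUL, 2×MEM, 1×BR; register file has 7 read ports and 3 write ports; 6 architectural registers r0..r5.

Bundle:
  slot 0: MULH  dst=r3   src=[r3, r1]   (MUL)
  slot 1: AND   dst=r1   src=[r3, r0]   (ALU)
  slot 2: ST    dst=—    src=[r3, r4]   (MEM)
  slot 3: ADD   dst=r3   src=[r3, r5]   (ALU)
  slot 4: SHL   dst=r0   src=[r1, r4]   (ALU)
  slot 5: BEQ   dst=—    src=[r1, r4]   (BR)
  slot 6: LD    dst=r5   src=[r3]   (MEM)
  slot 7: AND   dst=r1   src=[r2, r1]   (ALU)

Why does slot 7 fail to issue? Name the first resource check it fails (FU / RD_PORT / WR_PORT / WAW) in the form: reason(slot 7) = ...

(0) want 1×MUL +2rd +1wr — yes → AL1|MU0|ME2|BR1|rd5|wr2
(1) want 1×ALU +2rd +1wr — yes → AL0|MU0|ME2|BR1|rd3|wr1
(2) want 1×MEM +2rd +0wr — yes → AL0|MU0|ME1|BR1|rd1|wr1
(3) want 1×ALU +2rd +1wr — FU → AL0|MU0|ME1|BR1|rd1|wr1
(4) want 1×ALU +2rd +1wr — FU → AL0|MU0|ME1|BR1|rd1|wr1
(5) want 1×BR +2rd +0wr — RD_PORT → AL0|MU0|ME1|BR1|rd1|wr1
(6) want 1×MEM +1rd +1wr — yes → AL0|MU0|ME0|BR1|rd0|wr0
(7) want 1×ALU +2rd +1wr — FU → AL0|MU0|ME0|BR1|rd0|wr0

reason(slot 7) = FU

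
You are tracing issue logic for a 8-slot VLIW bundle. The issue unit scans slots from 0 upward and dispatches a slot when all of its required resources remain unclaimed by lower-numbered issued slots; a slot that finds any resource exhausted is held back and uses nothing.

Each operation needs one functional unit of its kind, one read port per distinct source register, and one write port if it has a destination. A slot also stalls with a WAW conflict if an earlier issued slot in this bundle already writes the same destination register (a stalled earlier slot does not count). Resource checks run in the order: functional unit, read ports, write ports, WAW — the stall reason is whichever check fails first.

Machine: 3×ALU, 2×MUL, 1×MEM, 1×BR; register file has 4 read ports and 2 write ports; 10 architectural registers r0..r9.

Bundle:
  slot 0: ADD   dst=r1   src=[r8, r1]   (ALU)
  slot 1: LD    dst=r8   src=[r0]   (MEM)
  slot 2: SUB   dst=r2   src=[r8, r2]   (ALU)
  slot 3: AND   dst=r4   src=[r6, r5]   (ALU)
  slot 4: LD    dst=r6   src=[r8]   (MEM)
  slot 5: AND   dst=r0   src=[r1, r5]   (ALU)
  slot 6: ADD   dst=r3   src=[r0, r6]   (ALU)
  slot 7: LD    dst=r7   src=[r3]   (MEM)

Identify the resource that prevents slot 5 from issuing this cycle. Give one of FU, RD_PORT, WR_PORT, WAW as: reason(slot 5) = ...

slot 0 (ALU): ISSUE — free A2,Mu2,Ld1,B1 rp2 wp1
slot 1 (MEM): ISSUE — free A2,Mu2,Ld0,B1 rp1 wp0
slot 2 (ALU): stall RD_PORT — free A2,Mu2,Ld0,B1 rp1 wp0
slot 3 (ALU): stall RD_PORT — free A2,Mu2,Ld0,B1 rp1 wp0
slot 4 (MEM): stall FU — free A2,Mu2,Ld0,B1 rp1 wp0
slot 5 (ALU): stall RD_PORT — free A2,Mu2,Ld0,B1 rp1 wp0
slot 6 (ALU): stall RD_PORT — free A2,Mu2,Ld0,B1 rp1 wp0
slot 7 (MEM): stall FU — free A2,Mu2,Ld0,B1 rp1 wp0

reason(slot 5) = RD_PORT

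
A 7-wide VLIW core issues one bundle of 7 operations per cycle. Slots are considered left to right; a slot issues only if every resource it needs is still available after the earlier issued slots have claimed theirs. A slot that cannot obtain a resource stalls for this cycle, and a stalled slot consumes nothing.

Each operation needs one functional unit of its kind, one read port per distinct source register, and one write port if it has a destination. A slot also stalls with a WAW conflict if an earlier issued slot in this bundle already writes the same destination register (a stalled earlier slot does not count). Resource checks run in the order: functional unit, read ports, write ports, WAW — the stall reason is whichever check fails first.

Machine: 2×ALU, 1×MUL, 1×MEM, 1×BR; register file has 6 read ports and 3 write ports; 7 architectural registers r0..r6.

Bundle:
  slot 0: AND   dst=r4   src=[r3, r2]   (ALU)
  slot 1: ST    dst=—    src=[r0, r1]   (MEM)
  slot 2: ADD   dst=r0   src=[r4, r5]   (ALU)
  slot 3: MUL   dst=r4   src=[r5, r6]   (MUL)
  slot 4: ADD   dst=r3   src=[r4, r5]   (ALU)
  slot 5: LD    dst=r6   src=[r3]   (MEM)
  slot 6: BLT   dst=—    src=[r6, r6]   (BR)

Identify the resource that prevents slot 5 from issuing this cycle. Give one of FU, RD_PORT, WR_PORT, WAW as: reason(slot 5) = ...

reason(slot 5) = FU

  0. ALU→r4 ⇒ go  {1A/1Mu/1Ld/1B | 4r 2w}
  1. MEM ⇒ go  {1A/1Mu/0Ld/1B | 2r 2w}
  2. ALU→r0 ⇒ go  {0A/1Mu/0Ld/1B | 0r 1w}
  3. MUL→r4 ⇒ no(RD_PORT)  {0A/1Mu/0Ld/1B | 0r 1w}
  4. ALU→r3 ⇒ no(FU)  {0A/1Mu/0Ld/1B | 0r 1w}
  5. MEM→r6 ⇒ no(FU)  {0A/1Mu/0Ld/1B | 0r 1w}
  6. BR ⇒ no(RD_PORT)  {0A/1Mu/0Ld/1B | 0r 1w}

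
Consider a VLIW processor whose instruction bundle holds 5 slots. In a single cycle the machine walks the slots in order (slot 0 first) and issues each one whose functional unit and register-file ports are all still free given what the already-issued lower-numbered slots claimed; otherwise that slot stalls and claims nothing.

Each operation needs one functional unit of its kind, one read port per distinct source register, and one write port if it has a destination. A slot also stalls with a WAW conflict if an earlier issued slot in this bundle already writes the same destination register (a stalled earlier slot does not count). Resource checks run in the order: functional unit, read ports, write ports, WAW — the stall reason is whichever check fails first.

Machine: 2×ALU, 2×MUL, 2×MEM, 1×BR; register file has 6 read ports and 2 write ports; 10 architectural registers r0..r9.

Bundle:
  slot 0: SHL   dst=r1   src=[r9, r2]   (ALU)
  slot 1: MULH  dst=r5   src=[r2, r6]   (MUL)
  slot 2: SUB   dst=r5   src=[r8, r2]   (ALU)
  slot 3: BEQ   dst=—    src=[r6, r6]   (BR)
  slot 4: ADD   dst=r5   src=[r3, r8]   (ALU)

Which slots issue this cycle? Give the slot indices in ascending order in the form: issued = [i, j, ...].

issued = [0, 1, 3]

#0 ALU src=r9,r2 dispatched  <A:1 Mu:2 Ld:2 B:1 rd:4 wr:1>
#1 MUL src=r2,r6 dispatched  <A:1 Mu:1 Ld:2 B:1 rd:2 wr:0>
#2 ALU src=r8,r2 held:WR_PORT  <A:1 Mu:1 Ld:2 B:1 rd:2 wr:0>
#3 BR src=r6,r6 dispatched  <A:1 Mu:1 Ld:2 B:0 rd:1 wr:0>
#4 ALU src=r3,r8 held:RD_PORT  <A:1 Mu:1 Ld:2 B:0 rd:1 wr:0>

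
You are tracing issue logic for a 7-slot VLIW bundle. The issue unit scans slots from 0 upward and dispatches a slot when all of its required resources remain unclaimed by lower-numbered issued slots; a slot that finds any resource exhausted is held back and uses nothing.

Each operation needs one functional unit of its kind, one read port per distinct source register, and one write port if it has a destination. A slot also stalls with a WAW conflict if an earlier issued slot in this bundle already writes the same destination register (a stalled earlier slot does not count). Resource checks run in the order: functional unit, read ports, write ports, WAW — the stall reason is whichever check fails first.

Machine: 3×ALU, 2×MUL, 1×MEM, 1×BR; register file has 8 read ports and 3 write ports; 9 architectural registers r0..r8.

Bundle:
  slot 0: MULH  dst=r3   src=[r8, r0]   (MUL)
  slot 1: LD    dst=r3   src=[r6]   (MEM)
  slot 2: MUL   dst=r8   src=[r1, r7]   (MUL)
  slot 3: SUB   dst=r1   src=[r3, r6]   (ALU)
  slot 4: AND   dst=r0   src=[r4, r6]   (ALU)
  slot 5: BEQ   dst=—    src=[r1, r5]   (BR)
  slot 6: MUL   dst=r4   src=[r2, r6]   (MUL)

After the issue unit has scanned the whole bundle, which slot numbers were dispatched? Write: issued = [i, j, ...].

  0. MUL→r3 ⇒ go  {3A/1Mu/1Ld/1B | 6r 2w}
  1. MEM→r3 ⇒ no(WAW)  {3A/1Mu/1Ld/1B | 6r 2w}
  2. MUL→r8 ⇒ go  {3A/0Mu/1Ld/1B | 4r 1w}
  3. ALU→r1 ⇒ go  {2A/0Mu/1Ld/1B | 2r 0w}
  4. ALU→r0 ⇒ no(WR_PORT)  {2A/0Mu/1Ld/1B | 2r 0w}
  5. BR ⇒ go  {2A/0Mu/1Ld/0B | 0r 0w}
  6. MUL→r4 ⇒ no(FU)  {2A/0Mu/1Ld/0B | 0r 0w}

issued = [0, 2, 3, 5]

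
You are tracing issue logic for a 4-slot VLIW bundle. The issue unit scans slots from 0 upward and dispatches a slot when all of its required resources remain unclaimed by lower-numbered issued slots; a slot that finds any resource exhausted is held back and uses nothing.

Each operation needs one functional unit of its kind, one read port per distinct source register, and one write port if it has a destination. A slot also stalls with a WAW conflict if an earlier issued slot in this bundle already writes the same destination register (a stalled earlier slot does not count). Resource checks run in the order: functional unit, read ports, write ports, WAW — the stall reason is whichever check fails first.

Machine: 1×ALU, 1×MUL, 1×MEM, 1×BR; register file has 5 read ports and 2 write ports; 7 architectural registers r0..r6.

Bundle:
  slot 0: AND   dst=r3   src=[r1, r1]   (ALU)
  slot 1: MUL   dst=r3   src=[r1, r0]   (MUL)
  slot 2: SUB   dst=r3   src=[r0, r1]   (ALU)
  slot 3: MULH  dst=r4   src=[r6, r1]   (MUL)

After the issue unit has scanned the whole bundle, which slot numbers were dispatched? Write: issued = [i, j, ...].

issued = [0, 3]

  0. ALU→r3 ⇒ go  {0A/1Mu/1Ld/1B | 4r 1w}
  1. MUL→r3 ⇒ no(WAW)  {0A/1Mu/1Ld/1B | 4r 1w}
  2. ALU→r3 ⇒ no(FU)  {0A/1Mu/1Ld/1B | 4r 1w}
  3. MUL→r4 ⇒ go  {0A/0Mu/1Ld/1B | 2r 0w}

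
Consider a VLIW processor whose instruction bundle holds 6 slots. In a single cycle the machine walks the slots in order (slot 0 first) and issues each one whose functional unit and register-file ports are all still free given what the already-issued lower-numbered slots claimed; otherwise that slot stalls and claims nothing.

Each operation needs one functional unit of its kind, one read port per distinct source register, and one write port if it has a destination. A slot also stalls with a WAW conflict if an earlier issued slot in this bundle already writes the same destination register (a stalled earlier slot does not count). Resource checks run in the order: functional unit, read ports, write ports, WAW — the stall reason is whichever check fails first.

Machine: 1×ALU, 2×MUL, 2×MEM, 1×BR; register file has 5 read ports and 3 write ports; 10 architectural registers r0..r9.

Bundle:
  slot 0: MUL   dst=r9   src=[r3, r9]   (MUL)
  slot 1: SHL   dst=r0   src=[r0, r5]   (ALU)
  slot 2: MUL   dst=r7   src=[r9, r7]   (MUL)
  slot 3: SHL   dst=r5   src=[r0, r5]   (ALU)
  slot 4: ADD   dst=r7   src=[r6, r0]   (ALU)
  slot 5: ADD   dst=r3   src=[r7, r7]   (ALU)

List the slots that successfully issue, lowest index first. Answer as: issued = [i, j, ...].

issued = [0, 1]

[0] MUL needs rd=2 wr=1: ok; after: ALU=1 MUL=1 MEM=2 BR=1, R=3, W=2
[1] ALU needs rd=2 wr=1: ok; after: ALU=0 MUL=1 MEM=2 BR=1, R=1, W=1
[2] MUL needs rd=2 wr=1: RD_PORT; after: ALU=0 MUL=1 MEM=2 BR=1, R=1, W=1
[3] ALU needs rd=2 wr=1: FU; after: ALU=0 MUL=1 MEM=2 BR=1, R=1, W=1
[4] ALU needs rd=2 wr=1: FU; after: ALU=0 MUL=1 MEM=2 BR=1, R=1, W=1
[5] ALU needs rd=1 wr=1: FU; after: ALU=0 MUL=1 MEM=2 BR=1, R=1, W=1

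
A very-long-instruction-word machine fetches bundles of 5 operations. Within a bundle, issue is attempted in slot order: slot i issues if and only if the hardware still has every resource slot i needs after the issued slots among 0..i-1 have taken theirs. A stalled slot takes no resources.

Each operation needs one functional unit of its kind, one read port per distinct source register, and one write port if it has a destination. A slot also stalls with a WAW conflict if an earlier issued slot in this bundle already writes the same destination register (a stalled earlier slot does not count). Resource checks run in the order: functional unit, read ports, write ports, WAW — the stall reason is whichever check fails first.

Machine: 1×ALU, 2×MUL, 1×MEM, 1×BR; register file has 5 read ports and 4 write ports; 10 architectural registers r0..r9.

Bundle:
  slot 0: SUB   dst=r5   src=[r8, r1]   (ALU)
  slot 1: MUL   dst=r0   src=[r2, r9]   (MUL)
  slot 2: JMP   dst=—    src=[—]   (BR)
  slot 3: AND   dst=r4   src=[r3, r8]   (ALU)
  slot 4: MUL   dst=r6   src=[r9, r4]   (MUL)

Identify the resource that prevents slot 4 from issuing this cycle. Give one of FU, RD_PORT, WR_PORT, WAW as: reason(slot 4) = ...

reason(slot 4) = RD_PORT

(0) want 1×ALU +2rd +1wr — yes → AL0|MU2|ME1|BR1|rd3|wr3
(1) want 1×MUL +2rd +1wr — yes → AL0|MU1|ME1|BR1|rd1|wr2
(2) want 1×BR +0rd +0wr — yes → AL0|MU1|ME1|BR0|rd1|wr2
(3) want 1×ALU +2rd +1wr — FU → AL0|MU1|ME1|BR0|rd1|wr2
(4) want 1×MUL +2rd +1wr — RD_PORT → AL0|MU1|ME1|BR0|rd1|wr2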